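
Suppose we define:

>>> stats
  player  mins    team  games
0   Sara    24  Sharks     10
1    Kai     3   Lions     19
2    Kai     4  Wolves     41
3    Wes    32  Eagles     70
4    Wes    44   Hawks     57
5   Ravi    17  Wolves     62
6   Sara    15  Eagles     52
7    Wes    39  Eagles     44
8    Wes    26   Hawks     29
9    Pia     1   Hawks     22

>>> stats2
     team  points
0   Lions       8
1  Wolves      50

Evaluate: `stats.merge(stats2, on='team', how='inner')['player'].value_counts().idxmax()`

merge on 'team' (how='inner') → 3 rows:
  player  mins    team  games  points
0    Kai     3   Lions     19       8
1    Kai     4  Wolves     41      50
2   Ravi    17  Wolves     62      50
value_counts of player:
player
Kai     2
Ravi    1
Name: count, dtype: int64

Kai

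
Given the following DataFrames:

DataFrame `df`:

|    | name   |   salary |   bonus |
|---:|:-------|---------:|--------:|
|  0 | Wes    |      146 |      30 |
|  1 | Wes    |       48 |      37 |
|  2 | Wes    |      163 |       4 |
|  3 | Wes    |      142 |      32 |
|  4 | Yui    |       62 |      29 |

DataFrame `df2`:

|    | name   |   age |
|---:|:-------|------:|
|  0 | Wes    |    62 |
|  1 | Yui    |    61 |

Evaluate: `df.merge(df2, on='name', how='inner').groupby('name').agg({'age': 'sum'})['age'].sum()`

309

merge on 'name' (how='inner') → 5 rows:
  name  salary  bonus  age
0  Wes     146     30   62
1  Wes      48     37   62
2  Wes     163      4   62
3  Wes     142     32   62
4  Yui      62     29   61
group by name, sum of age:
      age
name     
Wes   248
Yui    61
Finally, sum of column 'age' = 309.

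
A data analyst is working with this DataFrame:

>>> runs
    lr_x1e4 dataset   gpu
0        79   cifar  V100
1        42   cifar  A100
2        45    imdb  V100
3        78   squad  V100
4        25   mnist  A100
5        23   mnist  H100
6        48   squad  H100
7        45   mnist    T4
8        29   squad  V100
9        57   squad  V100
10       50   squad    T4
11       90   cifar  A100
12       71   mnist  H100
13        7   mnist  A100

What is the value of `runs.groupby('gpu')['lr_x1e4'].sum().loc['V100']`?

group by gpu, sum of lr_x1e4:
gpu
A100    164
H100    142
T4       95
V100    288
Name: lr_x1e4, dtype: int64
value at index 'V100' → 288

288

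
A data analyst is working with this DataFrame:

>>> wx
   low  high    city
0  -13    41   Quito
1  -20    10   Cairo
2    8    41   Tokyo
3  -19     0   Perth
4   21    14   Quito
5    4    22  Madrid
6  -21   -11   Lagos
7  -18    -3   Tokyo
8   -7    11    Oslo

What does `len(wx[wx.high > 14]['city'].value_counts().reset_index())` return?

filter rows where high > 14:
   low  high    city
0  -13    41   Quito
2    8    41   Tokyo
5    4    22  Madrid
value_counts of city:
city
Quito     1
Tokyo     1
Madrid    1
Name: count, dtype: int64
reset_index():
     city  count
0   Quito      1
1   Tokyo      1
2  Madrid      1
So reset_index()) = 3.

3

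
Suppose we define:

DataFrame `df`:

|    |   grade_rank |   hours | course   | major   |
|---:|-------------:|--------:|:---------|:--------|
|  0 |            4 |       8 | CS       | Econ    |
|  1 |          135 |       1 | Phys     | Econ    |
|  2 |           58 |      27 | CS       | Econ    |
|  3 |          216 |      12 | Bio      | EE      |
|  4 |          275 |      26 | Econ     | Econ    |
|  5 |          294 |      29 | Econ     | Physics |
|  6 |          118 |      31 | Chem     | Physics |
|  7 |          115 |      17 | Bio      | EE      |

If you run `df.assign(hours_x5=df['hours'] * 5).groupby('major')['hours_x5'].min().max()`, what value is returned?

add column hours_x5 = df['hours'] * 5:
   grade_rank  hours course    major  hours_x5
0           4      8     CS     Econ        40
1         135      1   Phys     Econ         5
2          58     27     CS     Econ       135
3         216     12    Bio       EE        60
4         275     26   Econ     Econ       130
5         294     29   Econ  Physics       145
6         118     31   Chem  Physics       155
7         115     17    Bio       EE        85
group by major, min of hours_x5:
major
EE          60
Econ         5
Physics    145
Name: hours_x5, dtype: int64

145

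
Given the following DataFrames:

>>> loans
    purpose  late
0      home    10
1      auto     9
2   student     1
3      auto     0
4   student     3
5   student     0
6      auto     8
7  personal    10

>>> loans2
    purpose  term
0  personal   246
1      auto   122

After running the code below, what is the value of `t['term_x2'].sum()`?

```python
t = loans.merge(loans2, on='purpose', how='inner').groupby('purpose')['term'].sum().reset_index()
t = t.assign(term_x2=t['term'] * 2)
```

1224

merge on 'purpose' (how='inner') → 4 rows:
    purpose  late  term
0      auto     9   122
1      auto     0   122
2      auto     8   122
3  personal    10   246
group by purpose, sum of term:
purpose
auto        366
personal    246
Name: term, dtype: int64
reset_index():
    purpose  term
0      auto   366
1  personal   246
add column term_x2 = t['term'] * 2:
    purpose  term  term_x2
0      auto   366      732
1  personal   246      492
Taking the sum of column 'term_x2' gives 1224.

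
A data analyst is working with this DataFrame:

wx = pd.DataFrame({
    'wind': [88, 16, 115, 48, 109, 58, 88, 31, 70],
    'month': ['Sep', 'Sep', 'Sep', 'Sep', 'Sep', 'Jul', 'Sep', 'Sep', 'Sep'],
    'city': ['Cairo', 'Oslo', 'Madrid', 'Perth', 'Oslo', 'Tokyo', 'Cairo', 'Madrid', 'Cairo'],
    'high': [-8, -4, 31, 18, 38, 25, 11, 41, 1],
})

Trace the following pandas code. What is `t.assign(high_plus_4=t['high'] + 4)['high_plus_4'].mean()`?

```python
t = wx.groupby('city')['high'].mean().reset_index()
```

group by city, mean of high:
city
Cairo      1.333333
Madrid    36.000000
Oslo      17.000000
Perth     18.000000
Tokyo     25.000000
Name: high, dtype: float64
reset_index():
     city       high
0   Cairo   1.333333
1  Madrid  36.000000
2    Oslo  17.000000
3   Perth  18.000000
4   Tokyo  25.000000
add column high_plus_4 = t['high'] + 4:
     city       high  high_plus_4
0   Cairo   1.333333     5.333333
1  Madrid  36.000000    40.000000
2    Oslo  17.000000    21.000000
3   Perth  18.000000    22.000000
4   Tokyo  25.000000    29.000000
Reading off the mean of column 'high_plus_4', we get 23.4666666667.

23.4666666667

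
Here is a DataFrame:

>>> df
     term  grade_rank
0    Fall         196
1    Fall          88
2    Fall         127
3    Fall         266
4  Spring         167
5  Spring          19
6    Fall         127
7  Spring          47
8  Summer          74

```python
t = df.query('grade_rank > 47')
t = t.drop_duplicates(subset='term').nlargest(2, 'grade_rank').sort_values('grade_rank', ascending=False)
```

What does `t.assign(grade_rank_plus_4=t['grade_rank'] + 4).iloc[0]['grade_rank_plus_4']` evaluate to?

200

filter rows where grade_rank > 47:
     term  grade_rank
0    Fall         196
1    Fall          88
2    Fall         127
3    Fall         266
4  Spring         167
6    Fall         127
8  Summer          74
drop duplicate term (keep=first):
     term  grade_rank
0    Fall         196
4  Spring         167
8  Summer          74
take 2 rows with largest grade_rank:
     term  grade_rank
0    Fall         196
4  Spring         167
sort by grade_rank descending:
     term  grade_rank
0    Fall         196
4  Spring         167
add column grade_rank_plus_4 = t['grade_rank'] + 4:
     term  grade_rank  grade_rank_plus_4
0    Fall         196                200
4  Spring         167                171
Hence 200.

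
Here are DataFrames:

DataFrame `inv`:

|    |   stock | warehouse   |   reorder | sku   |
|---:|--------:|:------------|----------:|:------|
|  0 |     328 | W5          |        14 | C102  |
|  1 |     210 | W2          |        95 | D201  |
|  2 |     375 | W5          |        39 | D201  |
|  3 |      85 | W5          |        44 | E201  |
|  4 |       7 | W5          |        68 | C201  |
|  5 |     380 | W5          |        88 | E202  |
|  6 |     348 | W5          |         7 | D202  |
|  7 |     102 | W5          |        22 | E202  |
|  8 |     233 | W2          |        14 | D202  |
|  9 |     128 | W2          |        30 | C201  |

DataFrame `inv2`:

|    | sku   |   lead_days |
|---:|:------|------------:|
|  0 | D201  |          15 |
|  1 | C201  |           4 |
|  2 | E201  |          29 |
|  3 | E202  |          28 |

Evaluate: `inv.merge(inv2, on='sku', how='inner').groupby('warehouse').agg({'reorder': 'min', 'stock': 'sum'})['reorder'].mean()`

26.0

merge on 'sku' (how='inner') → 7 rows:
   stock warehouse  reorder   sku  lead_days
0    210        W2       95  D201         15
1    375        W5       39  D201         15
2     85        W5       44  E201         29
3      7        W5       68  C201          4
4    380        W5       88  E202         28
5    102        W5       22  E202         28
6    128        W2       30  C201          4
group by warehouse: min(reorder), sum(stock):
           reorder  stock
warehouse                
W2              30    338
W5              22    949
Finally, mean of column 'reorder' = 26.0.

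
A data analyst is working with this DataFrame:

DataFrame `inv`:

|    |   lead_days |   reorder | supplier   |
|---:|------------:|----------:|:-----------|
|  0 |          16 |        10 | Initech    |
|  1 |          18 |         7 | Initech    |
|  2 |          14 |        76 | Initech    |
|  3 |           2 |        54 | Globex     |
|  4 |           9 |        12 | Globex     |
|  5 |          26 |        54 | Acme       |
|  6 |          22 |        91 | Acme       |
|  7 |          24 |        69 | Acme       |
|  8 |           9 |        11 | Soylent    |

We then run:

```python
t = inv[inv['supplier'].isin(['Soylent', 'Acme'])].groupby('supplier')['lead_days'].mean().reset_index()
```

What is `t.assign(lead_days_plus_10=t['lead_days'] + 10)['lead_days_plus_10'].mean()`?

26.5

filter rows where supplier in ['Soylent', 'Acme']:
   lead_days  reorder supplier
5         26       54     Acme
6         22       91     Acme
7         24       69     Acme
8          9       11  Soylent
group by supplier, mean of lead_days:
supplier
Acme       24.0
Soylent     9.0
Name: lead_days, dtype: float64
reset_index():
  supplier  lead_days
0     Acme       24.0
1  Soylent        9.0
add column lead_days_plus_10 = t['lead_days'] + 10:
  supplier  lead_days  lead_days_plus_10
0     Acme       24.0               34.0
1  Soylent        9.0               19.0
Taking the mean of column 'lead_days_plus_10' gives 26.5.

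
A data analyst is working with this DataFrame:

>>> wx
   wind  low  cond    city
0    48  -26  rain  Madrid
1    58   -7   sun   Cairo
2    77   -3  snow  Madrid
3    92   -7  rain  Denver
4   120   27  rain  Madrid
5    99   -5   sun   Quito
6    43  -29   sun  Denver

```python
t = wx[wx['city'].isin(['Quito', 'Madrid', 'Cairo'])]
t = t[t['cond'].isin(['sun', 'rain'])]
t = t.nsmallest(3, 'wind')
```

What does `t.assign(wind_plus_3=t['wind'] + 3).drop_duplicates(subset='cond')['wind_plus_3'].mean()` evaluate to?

56.0

filter rows where city in ['Quito', 'Madrid', 'Cairo']:
   wind  low  cond    city
0    48  -26  rain  Madrid
1    58   -7   sun   Cairo
2    77   -3  snow  Madrid
4   120   27  rain  Madrid
5    99   -5   sun   Quito
filter rows where cond in ['sun', 'rain']:
   wind  low  cond    city
0    48  -26  rain  Madrid
1    58   -7   sun   Cairo
4   120   27  rain  Madrid
5    99   -5   sun   Quito
take 3 rows with smallest wind:
   wind  low  cond    city
0    48  -26  rain  Madrid
1    58   -7   sun   Cairo
5    99   -5   sun   Quito
add column wind_plus_3 = t['wind'] + 3:
   wind  low  cond    city  wind_plus_3
0    48  -26  rain  Madrid           51
1    58   -7   sun   Cairo           61
5    99   -5   sun   Quito          102
drop duplicate cond (keep=first):
   wind  low  cond    city  wind_plus_3
0    48  -26  rain  Madrid           51
1    58   -7   sun   Cairo           61
Then the mean of column 'wind_plus_3': 56.0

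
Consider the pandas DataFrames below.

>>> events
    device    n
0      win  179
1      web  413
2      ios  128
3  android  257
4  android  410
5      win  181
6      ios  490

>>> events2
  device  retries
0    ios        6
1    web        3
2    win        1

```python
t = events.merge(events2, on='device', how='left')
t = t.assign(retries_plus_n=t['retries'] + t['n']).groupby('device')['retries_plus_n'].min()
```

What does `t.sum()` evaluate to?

730.0

merge on 'device' (how='left') → 7 rows:
    device    n  retries
0      win  179      1.0
1      web  413      3.0
2      ios  128      6.0
3  android  257      NaN
4  android  410      NaN
5      win  181      1.0
6      ios  490      6.0
add column retries_plus_n = t['retries'] + t['n']:
    device    n  retries  retries_plus_n
0      win  179      1.0           180.0
1      web  413      3.0           416.0
2      ios  128      6.0           134.0
3  android  257      NaN             NaN
4  android  410      NaN             NaN
5      win  181      1.0           182.0
6      ios  490      6.0           496.0
group by device, min of retries_plus_n:
device
android      NaN
ios        134.0
web        416.0
win        180.0
Name: retries_plus_n, dtype: float64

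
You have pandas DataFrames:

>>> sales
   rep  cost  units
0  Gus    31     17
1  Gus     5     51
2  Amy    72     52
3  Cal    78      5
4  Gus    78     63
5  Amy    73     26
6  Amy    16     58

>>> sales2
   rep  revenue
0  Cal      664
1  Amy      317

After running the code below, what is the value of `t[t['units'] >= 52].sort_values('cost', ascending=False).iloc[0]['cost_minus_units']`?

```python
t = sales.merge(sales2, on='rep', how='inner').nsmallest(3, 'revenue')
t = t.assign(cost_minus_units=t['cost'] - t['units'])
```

20

merge on 'rep' (how='inner') → 4 rows:
   rep  cost  units  revenue
0  Amy    72     52      317
1  Cal    78      5      664
2  Amy    73     26      317
3  Amy    16     58      317
take 3 rows with smallest revenue:
   rep  cost  units  revenue
0  Amy    72     52      317
2  Amy    73     26      317
3  Amy    16     58      317
add column cost_minus_units = t['cost'] - t['units']:
   rep  cost  units  revenue  cost_minus_units
0  Amy    72     52      317                20
2  Amy    73     26      317                47
3  Amy    16     58      317               -42
filter rows where units >= 52:
   rep  cost  units  revenue  cost_minus_units
0  Amy    72     52      317                20
3  Amy    16     58      317               -42
sort by cost descending:
   rep  cost  units  revenue  cost_minus_units
0  Amy    72     52      317                20
3  Amy    16     58      317               -42
Reading off the value at position 0, column 'cost_minus_units', we get 20.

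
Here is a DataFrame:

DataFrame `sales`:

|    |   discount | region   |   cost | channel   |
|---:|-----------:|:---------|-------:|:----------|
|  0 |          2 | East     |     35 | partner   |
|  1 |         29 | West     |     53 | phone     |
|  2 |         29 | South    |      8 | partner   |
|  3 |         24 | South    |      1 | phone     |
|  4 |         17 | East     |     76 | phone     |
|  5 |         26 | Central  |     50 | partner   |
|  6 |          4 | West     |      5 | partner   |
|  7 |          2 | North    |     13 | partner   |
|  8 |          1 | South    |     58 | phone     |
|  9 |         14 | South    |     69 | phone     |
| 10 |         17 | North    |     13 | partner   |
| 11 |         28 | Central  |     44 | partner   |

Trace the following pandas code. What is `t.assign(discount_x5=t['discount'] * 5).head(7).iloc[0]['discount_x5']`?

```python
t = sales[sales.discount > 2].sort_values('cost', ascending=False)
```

85

filter rows where discount > 2:
    discount   region  cost  channel
1         29     West    53    phone
2         29    South     8  partner
3         24    South     1    phone
4         17     East    76    phone
5         26  Central    50  partner
6          4     West     5  partner
9         14    South    69    phone
10        17    North    13  partner
11        28  Central    44  partner
sort by cost descending:
    discount   region  cost  channel
4         17     East    76    phone
9         14    South    69    phone
1         29     West    53    phone
5         26  Central    50  partner
11        28  Central    44  partner
10        17    North    13  partner
2         29    South     8  partner
6          4     West     5  partner
3         24    South     1    phone
add column discount_x5 = t['discount'] * 5:
    discount   region  cost  channel  discount_x5
4         17     East    76    phone           85
9         14    South    69    phone           70
1         29     West    53    phone          145
5         26  Central    50  partner          130
11        28  Central    44  partner          140
10        17    North    13  partner           85
2         29    South     8  partner          145
6          4     West     5  partner           20
3         24    South     1    phone          120
take first 7 rows:
    discount   region  cost  channel  discount_x5
4         17     East    76    phone           85
9         14    South    69    phone           70
1         29     West    53    phone          145
5         26  Central    50  partner          130
11        28  Central    44  partner          140
10        17    North    13  partner           85
2         29    South     8  partner          145
Then the value at position 0, column 'discount_x5': 85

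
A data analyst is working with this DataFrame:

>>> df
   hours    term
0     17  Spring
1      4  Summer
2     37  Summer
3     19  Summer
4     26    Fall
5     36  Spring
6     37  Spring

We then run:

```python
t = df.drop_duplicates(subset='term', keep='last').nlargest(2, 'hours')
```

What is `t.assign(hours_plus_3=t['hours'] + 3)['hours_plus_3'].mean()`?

34.5

drop duplicate term (keep=last):
   hours    term
3     19  Summer
4     26    Fall
6     37  Spring
take 2 rows with largest hours:
   hours    term
6     37  Spring
4     26    Fall
add column hours_plus_3 = t['hours'] + 3:
   hours    term  hours_plus_3
6     37  Spring            40
4     26    Fall            29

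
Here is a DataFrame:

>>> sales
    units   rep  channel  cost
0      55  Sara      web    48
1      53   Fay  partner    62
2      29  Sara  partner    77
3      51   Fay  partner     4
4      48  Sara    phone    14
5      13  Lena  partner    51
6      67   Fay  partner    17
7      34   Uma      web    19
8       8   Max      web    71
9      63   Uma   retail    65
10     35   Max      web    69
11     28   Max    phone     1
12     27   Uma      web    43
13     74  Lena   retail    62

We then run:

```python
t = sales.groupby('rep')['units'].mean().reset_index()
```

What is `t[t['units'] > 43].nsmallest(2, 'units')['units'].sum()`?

87.5

group by rep, mean of units:
rep
Fay     57.000000
Lena    43.500000
Max     23.666667
Sara    44.000000
Uma     41.333333
Name: units, dtype: float64
reset_index():
    rep      units
0   Fay  57.000000
1  Lena  43.500000
2   Max  23.666667
3  Sara  44.000000
4   Uma  41.333333
filter rows where units > 43:
    rep  units
0   Fay   57.0
1  Lena   43.5
3  Sara   44.0
take 2 rows with smallest units:
    rep  units
1  Lena   43.5
3  Sara   44.0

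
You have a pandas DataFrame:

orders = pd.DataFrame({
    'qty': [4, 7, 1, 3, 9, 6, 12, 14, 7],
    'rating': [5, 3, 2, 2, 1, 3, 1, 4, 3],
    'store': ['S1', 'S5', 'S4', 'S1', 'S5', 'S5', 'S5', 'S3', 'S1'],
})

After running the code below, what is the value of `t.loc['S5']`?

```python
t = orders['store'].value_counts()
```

4

value_counts of store:
store
S5    4
S1    3
S4    1
S3    1
Name: count, dtype: int64
Taking the value at index 'S5' gives 4.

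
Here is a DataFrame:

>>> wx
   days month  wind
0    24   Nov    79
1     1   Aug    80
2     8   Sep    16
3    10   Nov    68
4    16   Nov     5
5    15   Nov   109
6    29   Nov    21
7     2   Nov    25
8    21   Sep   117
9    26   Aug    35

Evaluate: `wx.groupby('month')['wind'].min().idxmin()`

Nov

group by month, min of wind:
month
Aug    35
Nov     5
Sep    16
Name: wind, dtype: int64
The label with the smallest value is Nov.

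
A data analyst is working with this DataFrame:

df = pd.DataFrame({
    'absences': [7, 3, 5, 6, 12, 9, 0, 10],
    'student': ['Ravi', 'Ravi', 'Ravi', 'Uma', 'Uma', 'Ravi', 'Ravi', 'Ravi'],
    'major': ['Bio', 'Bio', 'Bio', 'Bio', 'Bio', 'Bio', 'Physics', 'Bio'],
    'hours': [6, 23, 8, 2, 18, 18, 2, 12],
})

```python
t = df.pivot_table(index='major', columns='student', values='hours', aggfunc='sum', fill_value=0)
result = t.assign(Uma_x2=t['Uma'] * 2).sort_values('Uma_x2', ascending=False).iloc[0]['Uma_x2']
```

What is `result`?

40

pivot: rows=major, cols=student, sum(hours):
student  Ravi  Uma
major             
Bio        67   20
Physics     2    0
add column Uma_x2 = t['Uma'] * 2:
student  Ravi  Uma  Uma_x2
major                     
Bio        67   20      40
Physics     2    0       0
sort by Uma_x2 descending:
student  Ravi  Uma  Uma_x2
major                     
Bio        67   20      40
Physics     2    0       0
value at position 0, column 'Uma_x2' → 40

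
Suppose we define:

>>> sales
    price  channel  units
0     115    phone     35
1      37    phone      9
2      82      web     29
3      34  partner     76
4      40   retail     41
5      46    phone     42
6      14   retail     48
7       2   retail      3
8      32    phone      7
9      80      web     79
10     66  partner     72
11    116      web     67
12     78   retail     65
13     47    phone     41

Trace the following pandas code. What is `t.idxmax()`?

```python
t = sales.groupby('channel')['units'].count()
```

group by channel, count of units:
channel
partner    2
phone      5
retail     4
web        3
Name: units, dtype: int64
So idxmax() = phone.

phone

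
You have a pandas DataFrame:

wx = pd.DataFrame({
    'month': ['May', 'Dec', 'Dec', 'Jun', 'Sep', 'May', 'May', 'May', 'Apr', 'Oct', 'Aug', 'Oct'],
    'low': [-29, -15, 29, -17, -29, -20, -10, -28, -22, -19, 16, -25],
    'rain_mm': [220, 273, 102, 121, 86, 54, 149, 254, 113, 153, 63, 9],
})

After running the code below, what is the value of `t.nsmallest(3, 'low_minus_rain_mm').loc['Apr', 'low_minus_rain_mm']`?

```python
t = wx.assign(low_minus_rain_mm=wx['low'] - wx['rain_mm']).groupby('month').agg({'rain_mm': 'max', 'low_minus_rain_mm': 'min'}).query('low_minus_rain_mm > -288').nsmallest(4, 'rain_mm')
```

add column low_minus_rain_mm = wx['low'] - wx['rain_mm']:
   month  low  rain_mm  low_minus_rain_mm
0    May  -29      220               -249
1    Dec  -15      273               -288
2    Dec   29      102                -73
3    Jun  -17      121               -138
4    Sep  -29       86               -115
5    May  -20       54                -74
6    May  -10      149               -159
7    May  -28      254               -282
8    Apr  -22      113               -135
9    Oct  -19      153               -172
10   Aug   16       63                -47
11   Oct  -25        9                -34
group by month: max(rain_mm), min(low_minus_rain_mm):
       rain_mm  low_minus_rain_mm
month                            
Apr        113               -135
Aug         63                -47
Dec        273               -288
Jun        121               -138
May        254               -282
Oct        153               -172
Sep         86               -115
filter rows where low_minus_rain_mm > -288:
       rain_mm  low_minus_rain_mm
month                            
Apr        113               -135
Aug         63                -47
Jun        121               -138
May        254               -282
Oct        153               -172
Sep         86               -115
take 4 rows with smallest rain_mm:
       rain_mm  low_minus_rain_mm
month                            
Aug         63                -47
Sep         86               -115
Apr        113               -135
Jun        121               -138
take 3 rows with smallest low_minus_rain_mm:
       rain_mm  low_minus_rain_mm
month                            
Jun        121               -138
Apr        113               -135
Sep         86               -115

-135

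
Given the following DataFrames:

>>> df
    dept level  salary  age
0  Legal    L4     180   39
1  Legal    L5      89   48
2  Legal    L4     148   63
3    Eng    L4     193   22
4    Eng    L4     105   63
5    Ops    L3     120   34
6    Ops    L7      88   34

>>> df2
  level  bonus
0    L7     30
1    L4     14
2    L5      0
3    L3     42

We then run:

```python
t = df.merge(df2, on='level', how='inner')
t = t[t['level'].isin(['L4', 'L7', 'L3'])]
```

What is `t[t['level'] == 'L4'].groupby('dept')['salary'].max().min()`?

180

merge on 'level' (how='inner') → 7 rows:
    dept level  salary  age  bonus
0  Legal    L4     180   39     14
1  Legal    L5      89   48      0
2  Legal    L4     148   63     14
3    Eng    L4     193   22     14
4    Eng    L4     105   63     14
5    Ops    L3     120   34     42
6    Ops    L7      88   34     30
filter rows where level in ['L4', 'L7', 'L3']:
    dept level  salary  age  bonus
0  Legal    L4     180   39     14
2  Legal    L4     148   63     14
3    Eng    L4     193   22     14
4    Eng    L4     105   63     14
5    Ops    L3     120   34     42
6    Ops    L7      88   34     30
filter rows where level == 'L4':
    dept level  salary  age  bonus
0  Legal    L4     180   39     14
2  Legal    L4     148   63     14
3    Eng    L4     193   22     14
4    Eng    L4     105   63     14
group by dept, max of salary:
dept
Eng      193
Legal    180
Name: salary, dtype: int64
Finally, min of the resulting series = 180.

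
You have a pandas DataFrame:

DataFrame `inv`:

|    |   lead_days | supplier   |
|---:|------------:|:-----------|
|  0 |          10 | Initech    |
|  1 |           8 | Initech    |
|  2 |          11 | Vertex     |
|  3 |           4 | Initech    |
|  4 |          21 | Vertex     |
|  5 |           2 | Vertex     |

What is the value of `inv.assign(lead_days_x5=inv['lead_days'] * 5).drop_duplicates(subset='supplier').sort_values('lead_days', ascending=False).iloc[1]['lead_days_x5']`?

add column lead_days_x5 = inv['lead_days'] * 5:
   lead_days supplier  lead_days_x5
0         10  Initech            50
1          8  Initech            40
2         11   Vertex            55
3          4  Initech            20
4         21   Vertex           105
5          2   Vertex            10
drop duplicate supplier (keep=first):
   lead_days supplier  lead_days_x5
0         10  Initech            50
2         11   Vertex            55
sort by lead_days descending:
   lead_days supplier  lead_days_x5
2         11   Vertex            55
0         10  Initech            50

50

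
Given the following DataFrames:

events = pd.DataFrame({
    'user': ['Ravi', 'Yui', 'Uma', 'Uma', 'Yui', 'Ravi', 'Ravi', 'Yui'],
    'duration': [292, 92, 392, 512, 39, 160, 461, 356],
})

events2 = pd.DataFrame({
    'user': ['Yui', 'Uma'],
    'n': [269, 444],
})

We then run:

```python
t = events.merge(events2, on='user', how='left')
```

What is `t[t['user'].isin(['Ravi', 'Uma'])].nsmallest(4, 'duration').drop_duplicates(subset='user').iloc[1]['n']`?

merge on 'user' (how='left') → 8 rows:
   user  duration      n
0  Ravi       292    NaN
1   Yui        92  269.0
2   Uma       392  444.0
3   Uma       512  444.0
4   Yui        39  269.0
5  Ravi       160    NaN
6  Ravi       461    NaN
7   Yui       356  269.0
filter rows where user in ['Ravi', 'Uma']:
   user  duration      n
0  Ravi       292    NaN
2   Uma       392  444.0
3   Uma       512  444.0
5  Ravi       160    NaN
6  Ravi       461    NaN
take 4 rows with smallest duration:
   user  duration      n
5  Ravi       160    NaN
0  Ravi       292    NaN
2   Uma       392  444.0
6  Ravi       461    NaN
drop duplicate user (keep=first):
   user  duration      n
5  Ravi       160    NaN
2   Uma       392  444.0
The value at position 1, column 'n' is 444.0.

444.0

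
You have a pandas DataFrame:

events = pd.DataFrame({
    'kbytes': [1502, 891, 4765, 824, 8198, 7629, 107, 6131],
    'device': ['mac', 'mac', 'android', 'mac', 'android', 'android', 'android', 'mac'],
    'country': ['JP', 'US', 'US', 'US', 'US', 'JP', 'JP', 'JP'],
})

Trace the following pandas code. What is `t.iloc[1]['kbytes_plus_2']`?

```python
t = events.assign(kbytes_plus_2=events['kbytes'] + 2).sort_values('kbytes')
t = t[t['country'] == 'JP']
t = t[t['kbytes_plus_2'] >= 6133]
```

7631

add column kbytes_plus_2 = events['kbytes'] + 2:
   kbytes   device country  kbytes_plus_2
0    1502      mac      JP           1504
1     891      mac      US            893
2    4765  android      US           4767
3     824      mac      US            826
4    8198  android      US           8200
5    7629  android      JP           7631
6     107  android      JP            109
7    6131      mac      JP           6133
sort by kbytes:
   kbytes   device country  kbytes_plus_2
6     107  android      JP            109
3     824      mac      US            826
1     891      mac      US            893
0    1502      mac      JP           1504
2    4765  android      US           4767
7    6131      mac      JP           6133
5    7629  android      JP           7631
4    8198  android      US           8200
filter rows where country == 'JP':
   kbytes   device country  kbytes_plus_2
6     107  android      JP            109
0    1502      mac      JP           1504
7    6131      mac      JP           6133
5    7629  android      JP           7631
filter rows where kbytes_plus_2 >= 6133:
   kbytes   device country  kbytes_plus_2
7    6131      mac      JP           6133
5    7629  android      JP           7631
Then the value at position 1, column 'kbytes_plus_2': 7631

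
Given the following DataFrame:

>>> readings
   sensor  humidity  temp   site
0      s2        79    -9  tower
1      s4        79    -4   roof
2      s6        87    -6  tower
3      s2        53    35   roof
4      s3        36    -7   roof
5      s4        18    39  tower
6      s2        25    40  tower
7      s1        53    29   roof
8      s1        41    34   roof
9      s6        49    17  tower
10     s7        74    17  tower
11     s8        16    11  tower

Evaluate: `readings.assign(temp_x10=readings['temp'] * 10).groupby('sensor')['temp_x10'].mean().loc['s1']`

315.0

add column temp_x10 = readings['temp'] * 10:
   sensor  humidity  temp   site  temp_x10
0      s2        79    -9  tower       -90
1      s4        79    -4   roof       -40
2      s6        87    -6  tower       -60
3      s2        53    35   roof       350
4      s3        36    -7   roof       -70
5      s4        18    39  tower       390
6      s2        25    40  tower       400
7      s1        53    29   roof       290
8      s1        41    34   roof       340
9      s6        49    17  tower       170
10     s7        74    17  tower       170
11     s8        16    11  tower       110
group by sensor, mean of temp_x10:
sensor
s1    315.0
s2    220.0
s3    -70.0
s4    175.0
s6     55.0
s7    170.0
s8    110.0
Name: temp_x10, dtype: float64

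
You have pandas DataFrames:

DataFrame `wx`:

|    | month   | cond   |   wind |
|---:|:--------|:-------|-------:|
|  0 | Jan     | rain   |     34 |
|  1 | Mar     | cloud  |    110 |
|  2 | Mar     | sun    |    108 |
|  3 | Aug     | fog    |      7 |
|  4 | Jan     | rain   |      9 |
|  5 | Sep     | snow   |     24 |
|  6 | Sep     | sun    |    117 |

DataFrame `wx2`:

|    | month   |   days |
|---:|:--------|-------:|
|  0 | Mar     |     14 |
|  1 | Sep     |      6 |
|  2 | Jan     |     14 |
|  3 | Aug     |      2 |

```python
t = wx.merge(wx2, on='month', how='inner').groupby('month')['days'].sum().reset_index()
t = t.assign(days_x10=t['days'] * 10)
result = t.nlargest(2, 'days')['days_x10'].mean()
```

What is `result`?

280.0

merge on 'month' (how='inner') → 7 rows:
  month   cond  wind  days
0   Jan   rain    34    14
1   Mar  cloud   110    14
2   Mar    sun   108    14
3   Aug    fog     7     2
4   Jan   rain     9    14
5   Sep   snow    24     6
6   Sep    sun   117     6
group by month, sum of days:
month
Aug     2
Jan    28
Mar    28
Sep    12
Name: days, dtype: int64
reset_index():
  month  days
0   Aug     2
1   Jan    28
2   Mar    28
3   Sep    12
add column days_x10 = t['days'] * 10:
  month  days  days_x10
0   Aug     2        20
1   Jan    28       280
2   Mar    28       280
3   Sep    12       120
take 2 rows with largest days:
  month  days  days_x10
1   Jan    28       280
2   Mar    28       280
Taking the mean of column 'days_x10' gives 280.0.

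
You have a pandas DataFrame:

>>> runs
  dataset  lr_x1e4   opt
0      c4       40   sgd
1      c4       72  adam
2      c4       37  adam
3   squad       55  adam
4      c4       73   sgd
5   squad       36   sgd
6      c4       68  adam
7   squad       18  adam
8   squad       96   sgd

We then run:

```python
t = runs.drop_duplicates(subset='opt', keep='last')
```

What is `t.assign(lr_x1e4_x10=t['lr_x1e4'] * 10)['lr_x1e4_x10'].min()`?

180

drop duplicate opt (keep=last):
  dataset  lr_x1e4   opt
7   squad       18  adam
8   squad       96   sgd
add column lr_x1e4_x10 = t['lr_x1e4'] * 10:
  dataset  lr_x1e4   opt  lr_x1e4_x10
7   squad       18  adam          180
8   squad       96   sgd          960
min of column 'lr_x1e4_x10' → 180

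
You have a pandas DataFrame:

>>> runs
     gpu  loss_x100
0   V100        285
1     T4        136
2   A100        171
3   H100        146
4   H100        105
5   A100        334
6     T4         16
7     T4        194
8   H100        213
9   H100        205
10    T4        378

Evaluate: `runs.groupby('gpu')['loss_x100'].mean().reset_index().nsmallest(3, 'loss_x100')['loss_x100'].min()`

167.25

group by gpu, mean of loss_x100:
gpu
A100    252.50
H100    167.25
T4      181.00
V100    285.00
Name: loss_x100, dtype: float64
reset_index():
    gpu  loss_x100
0  A100     252.50
1  H100     167.25
2    T4     181.00
3  V100     285.00
take 3 rows with smallest loss_x100:
    gpu  loss_x100
1  H100     167.25
2    T4     181.00
0  A100     252.50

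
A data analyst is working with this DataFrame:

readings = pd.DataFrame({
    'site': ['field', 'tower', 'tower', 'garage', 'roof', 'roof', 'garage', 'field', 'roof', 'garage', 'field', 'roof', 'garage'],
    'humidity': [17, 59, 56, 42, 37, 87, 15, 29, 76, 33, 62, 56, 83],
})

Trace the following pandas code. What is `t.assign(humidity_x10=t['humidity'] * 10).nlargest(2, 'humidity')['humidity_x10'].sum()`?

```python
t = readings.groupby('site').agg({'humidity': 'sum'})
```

group by site, sum of humidity:
        humidity
site            
field        108
garage       173
roof         256
tower        115
add column humidity_x10 = t['humidity'] * 10:
        humidity  humidity_x10
site                          
field        108          1080
garage       173          1730
roof         256          2560
tower        115          1150
take 2 rows with largest humidity:
        humidity  humidity_x10
site                          
roof         256          2560
garage       173          1730
Finally, sum of column 'humidity_x10' = 4290.

4290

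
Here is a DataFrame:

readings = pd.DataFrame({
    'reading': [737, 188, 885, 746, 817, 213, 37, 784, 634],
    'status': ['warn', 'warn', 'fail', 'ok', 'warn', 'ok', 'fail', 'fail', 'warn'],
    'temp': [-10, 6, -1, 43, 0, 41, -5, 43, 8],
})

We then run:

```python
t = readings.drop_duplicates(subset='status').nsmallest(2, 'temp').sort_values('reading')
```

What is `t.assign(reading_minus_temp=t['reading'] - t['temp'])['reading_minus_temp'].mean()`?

816.5

drop duplicate status (keep=first):
   reading status  temp
0      737   warn   -10
2      885   fail    -1
3      746     ok    43
take 2 rows with smallest temp:
   reading status  temp
0      737   warn   -10
2      885   fail    -1
sort by reading:
   reading status  temp
0      737   warn   -10
2      885   fail    -1
add column reading_minus_temp = t['reading'] - t['temp']:
   reading status  temp  reading_minus_temp
0      737   warn   -10                 747
2      885   fail    -1                 886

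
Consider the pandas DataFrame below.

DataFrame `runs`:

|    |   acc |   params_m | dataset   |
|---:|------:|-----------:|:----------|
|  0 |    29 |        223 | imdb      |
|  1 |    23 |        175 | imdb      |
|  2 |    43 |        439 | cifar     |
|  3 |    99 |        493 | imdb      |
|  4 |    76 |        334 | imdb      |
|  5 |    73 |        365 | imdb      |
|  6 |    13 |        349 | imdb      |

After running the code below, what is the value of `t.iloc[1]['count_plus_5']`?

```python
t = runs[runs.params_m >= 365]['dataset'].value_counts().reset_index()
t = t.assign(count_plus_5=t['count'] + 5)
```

6

filter rows where params_m >= 365:
   acc  params_m dataset
2   43       439   cifar
3   99       493    imdb
5   73       365    imdb
value_counts of dataset:
dataset
imdb     2
cifar    1
Name: count, dtype: int64
reset_index():
  dataset  count
0    imdb      2
1   cifar      1
add column count_plus_5 = t['count'] + 5:
  dataset  count  count_plus_5
0    imdb      2             7
1   cifar      1             6
value at position 1, column 'count_plus_5' → 6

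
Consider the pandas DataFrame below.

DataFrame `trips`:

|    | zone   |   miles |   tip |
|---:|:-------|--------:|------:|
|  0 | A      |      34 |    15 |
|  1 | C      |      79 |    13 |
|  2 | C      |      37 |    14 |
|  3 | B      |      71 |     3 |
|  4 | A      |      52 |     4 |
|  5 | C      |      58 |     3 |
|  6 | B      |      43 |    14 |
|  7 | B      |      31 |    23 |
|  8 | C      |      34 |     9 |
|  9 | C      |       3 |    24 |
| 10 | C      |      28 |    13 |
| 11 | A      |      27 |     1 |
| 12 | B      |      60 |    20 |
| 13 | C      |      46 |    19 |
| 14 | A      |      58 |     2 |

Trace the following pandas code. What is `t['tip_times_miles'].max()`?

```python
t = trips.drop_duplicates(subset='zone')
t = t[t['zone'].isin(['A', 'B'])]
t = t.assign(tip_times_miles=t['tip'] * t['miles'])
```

510

drop duplicate zone (keep=first):
  zone  miles  tip
0    A     34   15
1    C     79   13
3    B     71    3
filter rows where zone in ['A', 'B']:
  zone  miles  tip
0    A     34   15
3    B     71    3
add column tip_times_miles = t['tip'] * t['miles']:
  zone  miles  tip  tip_times_miles
0    A     34   15              510
3    B     71    3              213
Finally, max of column 'tip_times_miles' = 510.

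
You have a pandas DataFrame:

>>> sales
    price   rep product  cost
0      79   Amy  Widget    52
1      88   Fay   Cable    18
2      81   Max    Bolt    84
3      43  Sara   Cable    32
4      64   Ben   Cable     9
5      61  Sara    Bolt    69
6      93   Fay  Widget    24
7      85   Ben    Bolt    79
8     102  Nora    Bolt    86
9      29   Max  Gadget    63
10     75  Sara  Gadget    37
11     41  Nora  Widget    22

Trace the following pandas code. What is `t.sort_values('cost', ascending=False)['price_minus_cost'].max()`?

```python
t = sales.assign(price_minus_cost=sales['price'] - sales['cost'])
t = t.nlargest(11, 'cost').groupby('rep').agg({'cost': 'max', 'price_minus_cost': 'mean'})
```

add column price_minus_cost = sales['price'] - sales['cost']:
    price   rep product  cost  price_minus_cost
0      79   Amy  Widget    52                27
1      88   Fay   Cable    18                70
2      81   Max    Bolt    84                -3
3      43  Sara   Cable    32                11
4      64   Ben   Cable     9                55
5      61  Sara    Bolt    69                -8
6      93   Fay  Widget    24                69
7      85   Ben    Bolt    79                 6
8     102  Nora    Bolt    86                16
9      29   Max  Gadget    63               -34
10     75  Sara  Gadget    37                38
11     41  Nora  Widget    22                19
take 11 rows with largest cost:
    price   rep product  cost  price_minus_cost
8     102  Nora    Bolt    86                16
2      81   Max    Bolt    84                -3
7      85   Ben    Bolt    79                 6
5      61  Sara    Bolt    69                -8
9      29   Max  Gadget    63               -34
0      79   Amy  Widget    52                27
10     75  Sara  Gadget    37                38
3      43  Sara   Cable    32                11
6      93   Fay  Widget    24                69
11     41  Nora  Widget    22                19
1      88   Fay   Cable    18                70
group by rep: max(cost), mean(price_minus_cost):
      cost  price_minus_cost
rep                         
Amy     52         27.000000
Ben     79          6.000000
Fay     24         69.500000
Max     84        -18.500000
Nora    86         17.500000
Sara    69         13.666667
sort by cost descending:
      cost  price_minus_cost
rep                         
Nora    86         17.500000
Max     84        -18.500000
Ben     79          6.000000
Sara    69         13.666667
Amy     52         27.000000
Fay     24         69.500000
Finally, max of column 'price_minus_cost' = 69.5.

69.5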